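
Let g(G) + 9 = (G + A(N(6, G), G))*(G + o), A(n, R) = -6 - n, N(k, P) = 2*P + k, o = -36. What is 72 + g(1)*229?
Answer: 102206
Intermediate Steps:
N(k, P) = k + 2*P
g(G) = -9 + (-36 + G)*(-12 - G) (g(G) = -9 + (G + (-6 - (6 + 2*G)))*(G - 36) = -9 + (G + (-6 + (-6 - 2*G)))*(-36 + G) = -9 + (G + (-12 - 2*G))*(-36 + G) = -9 + (-12 - G)*(-36 + G) = -9 + (-36 + G)*(-12 - G))
72 + g(1)*229 = 72 + (423 - 1*1² + 24*1)*229 = 72 + (423 - 1*1 + 24)*229 = 72 + (423 - 1 + 24)*229 = 72 + 446*229 = 72 + 102134 = 102206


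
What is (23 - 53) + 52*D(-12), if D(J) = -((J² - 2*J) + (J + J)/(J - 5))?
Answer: -150270/17 ≈ -8839.4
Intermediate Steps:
D(J) = -J² + 2*J - 2*J/(-5 + J) (D(J) = -((J² - 2*J) + (2*J)/(-5 + J)) = -((J² - 2*J) + 2*J/(-5 + J)) = -(J² - 2*J + 2*J/(-5 + J)) = -J² + 2*J - 2*J/(-5 + J))
(23 - 53) + 52*D(-12) = (23 - 53) + 52*(-12*(-12 - 1*(-12)² + 7*(-12))/(-5 - 12)) = -30 + 52*(-12*(-12 - 1*144 - 84)/(-17)) = -30 + 52*(-12*(-1/17)*(-12 - 144 - 84)) = -30 + 52*(-12*(-1/17)*(-240)) = -30 + 52*(-2880/17) = -30 - 149760/17 = -150270/17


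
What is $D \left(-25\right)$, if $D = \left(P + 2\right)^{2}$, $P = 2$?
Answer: $-400$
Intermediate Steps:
$D = 16$ ($D = \left(2 + 2\right)^{2} = 4^{2} = 16$)
$D \left(-25\right) = 16 \left(-25\right) = -400$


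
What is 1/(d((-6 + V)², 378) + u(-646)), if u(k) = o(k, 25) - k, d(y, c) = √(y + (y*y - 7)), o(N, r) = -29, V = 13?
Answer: 617/378246 - √2443/378246 ≈ 0.0015005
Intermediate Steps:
d(y, c) = √(-7 + y + y²) (d(y, c) = √(y + (y² - 7)) = √(y + (-7 + y²)) = √(-7 + y + y²))
u(k) = -29 - k
1/(d((-6 + V)², 378) + u(-646)) = 1/(√(-7 + (-6 + 13)² + ((-6 + 13)²)²) + (-29 - 1*(-646))) = 1/(√(-7 + 7² + (7²)²) + (-29 + 646)) = 1/(√(-7 + 49 + 49²) + 617) = 1/(√(-7 + 49 + 2401) + 617) = 1/(√2443 + 617) = 1/(617 + √2443)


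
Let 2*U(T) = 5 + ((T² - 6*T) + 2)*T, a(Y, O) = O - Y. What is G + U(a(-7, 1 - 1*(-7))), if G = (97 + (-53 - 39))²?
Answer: 1055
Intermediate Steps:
U(T) = 5/2 + T*(2 + T² - 6*T)/2 (U(T) = (5 + ((T² - 6*T) + 2)*T)/2 = (5 + (2 + T² - 6*T)*T)/2 = (5 + T*(2 + T² - 6*T))/2 = 5/2 + T*(2 + T² - 6*T)/2)
G = 25 (G = (97 - 92)² = 5² = 25)
G + U(a(-7, 1 - 1*(-7))) = 25 + (5/2 + ((1 - 1*(-7)) - 1*(-7)) + ((1 - 1*(-7)) - 1*(-7))³/2 - 3*((1 - 1*(-7)) - 1*(-7))²) = 25 + (5/2 + ((1 + 7) + 7) + ((1 + 7) + 7)³/2 - 3*((1 + 7) + 7)²) = 25 + (5/2 + (8 + 7) + (8 + 7)³/2 - 3*(8 + 7)²) = 25 + (5/2 + 15 + (½)*15³ - 3*15²) = 25 + (5/2 + 15 + (½)*3375 - 3*225) = 25 + (5/2 + 15 + 3375/2 - 675) = 25 + 1030 = 1055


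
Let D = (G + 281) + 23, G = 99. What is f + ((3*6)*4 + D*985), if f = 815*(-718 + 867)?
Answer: 518462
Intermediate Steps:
f = 121435 (f = 815*149 = 121435)
D = 403 (D = (99 + 281) + 23 = 380 + 23 = 403)
f + ((3*6)*4 + D*985) = 121435 + ((3*6)*4 + 403*985) = 121435 + (18*4 + 396955) = 121435 + (72 + 396955) = 121435 + 397027 = 518462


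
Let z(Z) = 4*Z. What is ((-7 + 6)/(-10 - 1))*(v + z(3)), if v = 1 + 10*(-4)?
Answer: -27/11 ≈ -2.4545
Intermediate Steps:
v = -39 (v = 1 - 40 = -39)
((-7 + 6)/(-10 - 1))*(v + z(3)) = ((-7 + 6)/(-10 - 1))*(-39 + 4*3) = (-1/(-11))*(-39 + 12) = -1/11*(-1)*(-27) = (1/11)*(-27) = -27/11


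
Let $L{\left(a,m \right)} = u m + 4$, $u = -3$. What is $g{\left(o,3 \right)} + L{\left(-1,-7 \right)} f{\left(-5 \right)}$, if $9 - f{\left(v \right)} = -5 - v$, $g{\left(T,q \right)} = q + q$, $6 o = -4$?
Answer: $231$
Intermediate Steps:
$L{\left(a,m \right)} = 4 - 3 m$ ($L{\left(a,m \right)} = - 3 m + 4 = 4 - 3 m$)
$o = - \frac{2}{3}$ ($o = \frac{1}{6} \left(-4\right) = - \frac{2}{3} \approx -0.66667$)
$g{\left(T,q \right)} = 2 q$
$f{\left(v \right)} = 14 + v$ ($f{\left(v \right)} = 9 - \left(-5 - v\right) = 9 + \left(5 + v\right) = 14 + v$)
$g{\left(o,3 \right)} + L{\left(-1,-7 \right)} f{\left(-5 \right)} = 2 \cdot 3 + \left(4 - -21\right) \left(14 - 5\right) = 6 + \left(4 + 21\right) 9 = 6 + 25 \cdot 9 = 6 + 225 = 231$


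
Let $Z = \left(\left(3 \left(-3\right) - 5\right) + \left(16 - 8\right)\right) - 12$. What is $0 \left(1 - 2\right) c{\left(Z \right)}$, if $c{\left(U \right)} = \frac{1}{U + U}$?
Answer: $0$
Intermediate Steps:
$Z = -18$ ($Z = \left(\left(-9 - 5\right) + \left(16 - 8\right)\right) - 12 = \left(-14 + 8\right) - 12 = -6 - 12 = -18$)
$c{\left(U \right)} = \frac{1}{2 U}$
$0 \left(1 - 2\right) c{\left(Z \right)} = 0 \left(1 - 2\right) \frac{1}{2 \left(-18\right)} = 0 \left(-1\right) \frac{1}{2} \left(- \frac{1}{18}\right) = 0 \left(- \frac{1}{36}\right) = 0$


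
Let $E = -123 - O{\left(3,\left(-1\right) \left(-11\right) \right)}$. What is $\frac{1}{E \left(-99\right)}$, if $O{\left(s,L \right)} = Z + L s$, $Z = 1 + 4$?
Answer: $\frac{1}{15939} \approx 6.2739 \cdot 10^{-5}$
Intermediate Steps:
$Z = 5$
$O{\left(s,L \right)} = 5 + L s$
$E = -161$ ($E = -123 - \left(5 + \left(-1\right) \left(-11\right) 3\right) = -123 - \left(5 + 11 \cdot 3\right) = -123 - \left(5 + 33\right) = -123 - 38 = -161$)
$\frac{1}{E \left(-99\right)} = \frac{1}{\left(-161\right) \left(-99\right)} = \frac{1}{15939}$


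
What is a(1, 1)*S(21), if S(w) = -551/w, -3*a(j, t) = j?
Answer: 551/63 ≈ 8.7460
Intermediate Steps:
a(j, t) = -j/3
a(1, 1)*S(21) = (-⅓*1)*(-551/21) = -(-551)/(3*21) = -⅓*(-551/21) = 551/63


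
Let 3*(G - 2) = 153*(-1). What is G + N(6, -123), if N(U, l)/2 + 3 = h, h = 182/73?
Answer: -3651/73 ≈ -50.014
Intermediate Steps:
G = -49 (G = 2 + (153*(-1))/3 = 2 + (⅓)*(-153) = 2 - 51 = -49)
h = 182/73 (h = 182*(1/73) = 182/73 ≈ 2.4931)
N(U, l) = -74/73 (N(U, l) = -6 + 2*(182/73) = -6 + 364/73 = -74/73)
G + N(6, -123) = -49 - 74/73 = -3651/73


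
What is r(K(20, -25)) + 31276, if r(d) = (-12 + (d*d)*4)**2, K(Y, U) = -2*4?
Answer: 90812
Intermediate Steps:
K(Y, U) = -8
r(d) = (-12 + 4*d**2)**2 (r(d) = (-12 + d**2*4)**2 = (-12 + 4*d**2)**2)
r(K(20, -25)) + 31276 = 16*(-3 + (-8)**2)**2 + 31276 = 16*(-3 + 64)**2 + 31276 = 16*61**2 + 31276 = 16*3721 + 31276 = 59536 + 31276 = 90812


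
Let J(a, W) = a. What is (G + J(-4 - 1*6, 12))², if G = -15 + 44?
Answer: 361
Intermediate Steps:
G = 29
(G + J(-4 - 1*6, 12))² = (29 + (-4 - 1*6))² = (29 + (-4 - 6))² = (29 - 10)² = 19² = 361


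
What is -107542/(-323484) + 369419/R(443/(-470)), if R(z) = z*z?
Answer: 13198911001173179/31741705758 ≈ 4.1582e+5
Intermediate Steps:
R(z) = z²
-107542/(-323484) + 369419/R(443/(-470)) = -107542/(-323484) + 369419/((443/(-470))²) = -107542*(-1/323484) + 369419/((443*(-1/470))²) = 53771/161742 + 369419/((-443/470)²) = 53771/161742 + 369419/(196249/220900) = 53771/161742 + 369419*(220900/196249) = 53771/161742 + 81604657100/196249 = 13198911001173179/31741705758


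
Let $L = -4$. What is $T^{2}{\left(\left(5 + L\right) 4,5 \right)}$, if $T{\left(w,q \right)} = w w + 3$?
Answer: $361$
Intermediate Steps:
$T{\left(w,q \right)} = 3 + w^{2}$ ($T{\left(w,q \right)} = w^{2} + 3 = 3 + w^{2}$)
$T^{2}{\left(\left(5 + L\right) 4,5 \right)} = \left(3 + \left(\left(5 - 4\right) 4\right)^{2}\right)^{2} = \left(3 + \left(1 \cdot 4\right)^{2}\right)^{2} = \left(3 + 4^{2}\right)^{2} = \left(3 + 16\right)^{2} = 19^{2} = 361$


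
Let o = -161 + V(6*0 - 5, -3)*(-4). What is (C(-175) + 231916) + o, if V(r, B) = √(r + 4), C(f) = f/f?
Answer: 231756 - 4*I ≈ 2.3176e+5 - 4.0*I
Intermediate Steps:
C(f) = 1
V(r, B) = √(4 + r)
o = -161 - 4*I (o = -161 + √(4 + (6*0 - 5))*(-4) = -161 + √(4 + (0 - 5))*(-4) = -161 + √(4 - 5)*(-4) = -161 + √(-1)*(-4) = -161 + I*(-4) = -161 - 4*I ≈ -161.0 - 4.0*I)
(C(-175) + 231916) + o = (1 + 231916) + (-161 - 4*I) = 231917 + (-161 - 4*I) = 231756 - 4*I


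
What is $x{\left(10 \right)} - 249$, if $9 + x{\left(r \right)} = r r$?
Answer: $-158$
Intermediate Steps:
$x{\left(r \right)} = -9 + r^{2}$ ($x{\left(r \right)} = -9 + r r = -9 + r^{2}$)
$x{\left(10 \right)} - 249 = \left(-9 + 10^{2}\right) - 249 = \left(-9 + 100\right) - 249 = 91 - 249 = -158$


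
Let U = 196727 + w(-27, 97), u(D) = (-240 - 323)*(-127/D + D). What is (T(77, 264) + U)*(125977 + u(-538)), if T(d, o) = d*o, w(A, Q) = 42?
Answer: 50075832175409/538 ≈ 9.3078e+10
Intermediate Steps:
u(D) = -563*D + 71501/D (u(D) = -563*(D - 127/D) = -563*D + 71501/D)
U = 196769 (U = 196727 + 42 = 196769)
(T(77, 264) + U)*(125977 + u(-538)) = (77*264 + 196769)*(125977 + (-563*(-538) + 71501/(-538))) = (20328 + 196769)*(125977 + (302894 + 71501*(-1/538))) = 217097*(125977 + (302894 - 71501/538)) = 217097*(125977 + 162885471/538) = 217097*(230661097/538) = 50075832175409/538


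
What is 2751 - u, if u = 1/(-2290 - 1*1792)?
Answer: 11229583/4082 ≈ 2751.0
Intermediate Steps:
u = -1/4082 (u = 1/(-2290 - 1792) = 1/(-4082) = -1/4082 ≈ -0.00024498)
2751 - u = 2751 - 1*(-1/4082) = 2751 + 1/4082 = 11229583/4082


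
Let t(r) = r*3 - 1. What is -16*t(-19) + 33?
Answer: 961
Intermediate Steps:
t(r) = -1 + 3*r (t(r) = 3*r - 1 = -1 + 3*r)
-16*t(-19) + 33 = -16*(-1 + 3*(-19)) + 33 = -16*(-1 - 57) + 33 = -16*(-58) + 33 = 928 + 33 = 961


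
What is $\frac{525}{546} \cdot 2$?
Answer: $\frac{25}{13} \approx 1.9231$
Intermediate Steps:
$\frac{525}{546} \cdot 2 = 525 \cdot \frac{1}{546} \cdot 2 = \frac{25}{26} \cdot 2 = \frac{25}{13}$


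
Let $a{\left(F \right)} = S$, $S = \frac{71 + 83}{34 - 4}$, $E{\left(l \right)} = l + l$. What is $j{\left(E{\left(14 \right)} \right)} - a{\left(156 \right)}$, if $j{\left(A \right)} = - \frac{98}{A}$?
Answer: $- \frac{259}{30} \approx -8.6333$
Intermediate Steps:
$E{\left(l \right)} = 2 l$
$S = \frac{77}{15}$ ($S = \frac{154}{30} = 154 \cdot \frac{1}{30} = \frac{77}{15} \approx 5.1333$)
$a{\left(F \right)} = \frac{77}{15}$
$j{\left(E{\left(14 \right)} \right)} - a{\left(156 \right)} = - \frac{98}{2 \cdot 14} - \frac{77}{15} = - \frac{98}{28} - \frac{77}{15} = \left(-98\right) \frac{1}{28} - \frac{77}{15} = - \frac{7}{2} - \frac{77}{15} = - \frac{259}{30}$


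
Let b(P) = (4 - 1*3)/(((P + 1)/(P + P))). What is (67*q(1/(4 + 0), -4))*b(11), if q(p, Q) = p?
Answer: 737/24 ≈ 30.708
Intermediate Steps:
b(P) = 2*P/(1 + P) (b(P) = (4 - 3)/(((1 + P)/((2*P)))) = 1/((1 + P)*(1/(2*P))) = 1/((1 + P)/(2*P)) = 1*(2*P/(1 + P)) = 2*P/(1 + P))
(67*q(1/(4 + 0), -4))*b(11) = (67/(4 + 0))*(2*11/(1 + 11)) = (67/4)*(2*11/12) = (67*(¼))*(2*11*(1/12)) = (67/4)*(11/6) = 737/24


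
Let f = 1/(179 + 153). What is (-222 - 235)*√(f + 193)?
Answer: -457*√5318391/166 ≈ -6348.9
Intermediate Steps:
f = 1/332 ≈ 0.0030120
(-222 - 235)*√(f + 193) = (-222 - 235)*√(1/332 + 193) = -457*√5318391/166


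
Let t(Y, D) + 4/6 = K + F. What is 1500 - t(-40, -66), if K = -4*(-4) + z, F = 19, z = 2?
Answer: 4391/3 ≈ 1463.7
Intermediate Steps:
K = 18 (K = -4*(-4) + 2 = 16 + 2 = 18)
t(Y, D) = 109/3 (t(Y, D) = -2/3 + (18 + 19) = -2/3 + 37 = 109/3)
1500 - t(-40, -66) = 1500 - 1*109/3 = 1500 - 109/3 = 4391/3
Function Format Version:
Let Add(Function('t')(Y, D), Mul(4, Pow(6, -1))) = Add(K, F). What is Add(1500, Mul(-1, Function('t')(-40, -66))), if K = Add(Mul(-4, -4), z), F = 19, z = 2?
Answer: Rational(4391, 3) ≈ 1463.7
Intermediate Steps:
K = 18 (K = Add(Mul(-4, -4), 2) = Add(16, 2) = 18)
Function('t')(Y, D) = Rational(109, 3) (Function('t')(Y, D) = Add(Rational(-2, 3), Add(18, 19)) = Add(Rational(-2, 3), 37) = Rational(109, 3))
Add(1500, Mul(-1, Function('t')(-40, -66))) = Add(1500, Mul(-1, Rational(109, 3))) = Add(1500, Rational(-109, 3)) = Rational(4391, 3)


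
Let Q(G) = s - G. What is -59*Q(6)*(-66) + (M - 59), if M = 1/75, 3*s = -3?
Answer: -2048774/75 ≈ -27317.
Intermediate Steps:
s = -1 (s = (⅓)*(-3) = -1)
Q(G) = -1 - G
M = 1/75 ≈ 0.013333
-59*Q(6)*(-66) + (M - 59) = -59*(-1 - 1*6)*(-66) + (1/75 - 59) = -59*(-1 - 6)*(-66) - 4424/75 = -(-413)*(-66) - 4424/75 = -59*462 - 4424/75 = -27258 - 4424/75 = -2048774/75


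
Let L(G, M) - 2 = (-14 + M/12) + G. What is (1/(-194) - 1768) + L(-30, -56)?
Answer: -1056139/582 ≈ -1814.7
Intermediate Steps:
L(G, M) = -12 + G + M/12 (L(G, M) = 2 + ((-14 + M/12) + G) = 2 + (-14 + G + M/12) = -12 + G + M/12)
(1/(-194) - 1768) + L(-30, -56) = (1/(-194) - 1768) + (-12 - 30 + (1/12)*(-56)) = (-1/194 - 1768) + (-12 - 30 - 14/3) = -342993/194 - 140/3 = -1056139/582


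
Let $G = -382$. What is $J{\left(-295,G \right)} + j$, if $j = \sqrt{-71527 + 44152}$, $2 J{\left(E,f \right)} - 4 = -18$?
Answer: $-7 + 5 i \sqrt{1095} \approx -7.0 + 165.45 i$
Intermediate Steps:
$J{\left(E,f \right)} = -7$ ($J{\left(E,f \right)} = 2 + \frac{1}{2} \left(-18\right) = 2 - 9 = -7$)
$j = 5 i \sqrt{1095}$ ($j = \sqrt{-27375} = 5 i \sqrt{1095} \approx 165.45 i$)
$J{\left(-295,G \right)} + j = -7 + 5 i \sqrt{1095}$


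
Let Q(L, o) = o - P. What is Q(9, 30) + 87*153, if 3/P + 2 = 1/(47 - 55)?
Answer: 226821/17 ≈ 13342.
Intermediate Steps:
P = -24/17 (P = 3/(-2 + 1/(47 - 55)) = 3/(-2 + 1/(-8)) = 3/(-2 - ⅛) = 3/(-17/8) = 3*(-8/17) = -24/17 ≈ -1.4118)
Q(L, o) = 24/17 + o (Q(L, o) = o - 1*(-24/17) = o + 24/17 = 24/17 + o)
Q(9, 30) + 87*153 = (24/17 + 30) + 87*153 = 534/17 + 13311 = 226821/17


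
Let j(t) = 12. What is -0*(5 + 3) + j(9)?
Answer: 12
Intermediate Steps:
-0*(5 + 3) + j(9) = -0*(5 + 3) + 12 = -0*8 + 12 = -78*0 + 12 = 0 + 12 = 12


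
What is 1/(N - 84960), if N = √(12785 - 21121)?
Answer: -5310/451138121 - I*√521/1804552484 ≈ -1.177e-5 - 1.2649e-8*I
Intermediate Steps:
N = 4*I*√521 (N = √(-8336) = 4*I*√521 ≈ 91.302*I)
1/(N - 84960) = 1/(4*I*√521 - 84960) = 1/(-84960 + 4*I*√521)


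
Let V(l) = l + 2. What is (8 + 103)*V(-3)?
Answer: -111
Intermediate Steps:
V(l) = 2 + l
(8 + 103)*V(-3) = (8 + 103)*(2 - 3) = 111*(-1) = -111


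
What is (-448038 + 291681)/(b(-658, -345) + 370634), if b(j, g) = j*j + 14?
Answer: -156357/803612 ≈ -0.19457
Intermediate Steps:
b(j, g) = 14 + j² (b(j, g) = j² + 14 = 14 + j²)
(-448038 + 291681)/(b(-658, -345) + 370634) = (-448038 + 291681)/((14 + (-658)²) + 370634) = -156357/((14 + 432964) + 370634) = -156357/(432978 + 370634) = -156357/803612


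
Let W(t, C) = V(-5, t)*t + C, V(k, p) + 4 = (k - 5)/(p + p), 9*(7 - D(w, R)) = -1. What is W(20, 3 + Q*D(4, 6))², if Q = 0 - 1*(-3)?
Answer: 33124/9 ≈ 3680.4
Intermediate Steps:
D(w, R) = 64/9 (D(w, R) = 7 - ⅑*(-1) = 7 + ⅑ = 64/9)
Q = 3 (Q = 0 + 3 = 3)
V(k, p) = -4 + (-5 + k)/(2*p) (V(k, p) = -4 + (k - 5)/(p + p) = -4 + (-5 + k)/((2*p)) = -4 + (-5 + k)*(1/(2*p)) = -4 + (-5 + k)/(2*p))
W(t, C) = -5 + C - 4*t (W(t, C) = ((-5 - 5 - 8*t)/(2*t))*t + C = ((-10 - 8*t)/(2*t))*t + C = (-5 - 4*t) + C = -5 + C - 4*t)
W(20, 3 + Q*D(4, 6))² = (-5 + (3 + 3*(64/9)) - 4*20)² = (-5 + (3 + 64/3) - 80)² = (-5 + 73/3 - 80)² = (-182/3)² = 33124/9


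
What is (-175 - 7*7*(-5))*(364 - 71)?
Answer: 20510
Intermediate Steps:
(-175 - 7*7*(-5))*(364 - 71) = (-175 - 49*(-5))*293 = (-175 + 245)*293 = 70*293 = 20510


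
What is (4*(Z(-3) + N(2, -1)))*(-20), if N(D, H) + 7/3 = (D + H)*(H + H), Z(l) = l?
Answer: 1760/3 ≈ 586.67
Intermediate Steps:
N(D, H) = -7/3 + 2*H*(D + H) (N(D, H) = -7/3 + (D + H)*(H + H) = -7/3 + (D + H)*(2*H) = -7/3 + 2*H*(D + H))
(4*(Z(-3) + N(2, -1)))*(-20) = (4*(-3 + (-7/3 + 2*(-1)² + 2*2*(-1))))*(-20) = (4*(-3 + (-7/3 + 2*1 - 4)))*(-20) = (4*(-3 + (-7/3 + 2 - 4)))*(-20) = (4*(-3 - 13/3))*(-20) = (4*(-22/3))*(-20) = -88/3*(-20) = 1760/3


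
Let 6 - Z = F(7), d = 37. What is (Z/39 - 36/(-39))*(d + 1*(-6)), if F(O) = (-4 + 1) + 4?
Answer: 1271/39 ≈ 32.590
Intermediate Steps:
F(O) = 1 (F(O) = -3 + 4 = 1)
Z = 5 (Z = 6 - 1*1 = 6 - 1 = 5)
(Z/39 - 36/(-39))*(d + 1*(-6)) = (5/39 - 36/(-39))*(37 + 1*(-6)) = (5*(1/39) - 36*(-1/39))*(37 - 6) = (5/39 + 12/13)*31 = (41/39)*31 = 1271/39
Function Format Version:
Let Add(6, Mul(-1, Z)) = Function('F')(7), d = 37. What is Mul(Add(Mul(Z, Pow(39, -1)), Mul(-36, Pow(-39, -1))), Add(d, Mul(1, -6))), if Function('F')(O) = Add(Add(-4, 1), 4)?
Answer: Rational(1271, 39) ≈ 32.590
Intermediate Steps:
Function('F')(O) = 1 (Function('F')(O) = Add(-3, 4) = 1)
Z = 5 (Z = Add(6, Mul(-1, 1)) = Add(6, -1) = 5)
Mul(Add(Mul(Z, Pow(39, -1)), Mul(-36, Pow(-39, -1))), Add(d, Mul(1, -6))) = Mul(Add(Mul(5, Pow(39, -1)), Mul(-36, Pow(-39, -1))), Add(37, Mul(1, -6))) = Mul(Add(Mul(5, Rational(1, 39)), Mul(-36, Rational(-1, 39))), Add(37, -6)) = Mul(Add(Rational(5, 39), Rational(12, 13)), 31) = Mul(Rational(41, 39), 31) = Rational(1271, 39)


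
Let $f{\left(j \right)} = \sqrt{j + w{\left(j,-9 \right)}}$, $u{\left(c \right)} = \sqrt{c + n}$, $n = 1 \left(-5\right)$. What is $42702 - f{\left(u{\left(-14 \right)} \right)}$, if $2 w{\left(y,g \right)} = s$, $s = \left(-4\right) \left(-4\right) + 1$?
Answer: $42702 - \frac{\sqrt{34 + 4 i \sqrt{19}}}{2} \approx 42699.0 - 0.72543 i$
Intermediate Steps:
$s = 17$ ($s = 16 + 1 = 17$)
$n = -5$
$w{\left(y,g \right)} = \frac{17}{2}$ ($w{\left(y,g \right)} = \frac{1}{2} \cdot 17 = \frac{17}{2}$)
$u{\left(c \right)} = \sqrt{-5 + c}$ ($u{\left(c \right)} = \sqrt{c - 5} = \sqrt{-5 + c}$)
$f{\left(j \right)} = \sqrt{\frac{17}{2} + j}$ ($f{\left(j \right)} = \sqrt{j + \frac{17}{2}} = \sqrt{\frac{17}{2} + j}$)
$42702 - f{\left(u{\left(-14 \right)} \right)} = 42702 - \frac{\sqrt{34 + 4 \sqrt{-5 - 14}}}{2} = 42702 - \frac{\sqrt{34 + 4 \sqrt{-19}}}{2} = 42702 - \frac{\sqrt{34 + 4 i \sqrt{19}}}{2}$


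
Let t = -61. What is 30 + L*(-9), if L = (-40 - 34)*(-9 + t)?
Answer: -46590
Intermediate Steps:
L = 5180 (L = (-40 - 34)*(-9 - 61) = -74*(-70) = 5180)
30 + L*(-9) = 30 + 5180*(-9) = 30 - 46620 = -46590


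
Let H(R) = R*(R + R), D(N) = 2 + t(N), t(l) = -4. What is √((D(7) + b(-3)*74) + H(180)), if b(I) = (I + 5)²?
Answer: √65094 ≈ 255.14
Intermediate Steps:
b(I) = (5 + I)²
D(N) = -2 (D(N) = 2 - 4 = -2)
H(R) = 2*R² (H(R) = R*(2*R) = 2*R²)
√((D(7) + b(-3)*74) + H(180)) = √((-2 + (5 - 3)²*74) + 2*180²) = √((-2 + 2²*74) + 2*32400) = √((-2 + 4*74) + 64800) = √((-2 + 296) + 64800) = √(294 + 64800) = √65094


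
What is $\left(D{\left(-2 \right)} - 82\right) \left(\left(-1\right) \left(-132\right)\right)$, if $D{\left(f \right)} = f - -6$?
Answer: $-10296$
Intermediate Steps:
$D{\left(f \right)} = 6 + f$ ($D{\left(f \right)} = f + 6 = 6 + f$)
$\left(D{\left(-2 \right)} - 82\right) \left(\left(-1\right) \left(-132\right)\right) = \left(\left(6 - 2\right) - 82\right) \left(\left(-1\right) \left(-132\right)\right) = \left(4 - 82\right) 132 = \left(-78\right) 132 = -10296$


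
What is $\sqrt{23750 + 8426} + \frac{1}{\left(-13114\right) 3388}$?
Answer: $- \frac{1}{44430232} + 4 \sqrt{2011} \approx 179.38$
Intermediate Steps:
$\sqrt{23750 + 8426} + \frac{1}{\left(-13114\right) 3388} = \sqrt{32176} - \frac{1}{44430232} = 4 \sqrt{2011} - \frac{1}{44430232} = - \frac{1}{44430232} + 4 \sqrt{2011}$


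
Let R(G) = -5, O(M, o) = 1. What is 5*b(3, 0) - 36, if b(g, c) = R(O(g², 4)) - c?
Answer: -61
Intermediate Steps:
b(g, c) = -5 - c
5*b(3, 0) - 36 = 5*(-5 - 1*0) - 36 = 5*(-5 + 0) - 36 = 5*(-5) - 36 = -25 - 36 = -61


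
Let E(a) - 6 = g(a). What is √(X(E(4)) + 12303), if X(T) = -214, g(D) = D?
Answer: √12089 ≈ 109.95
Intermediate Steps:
E(a) = 6 + a
√(X(E(4)) + 12303) = √(-214 + 12303) = √12089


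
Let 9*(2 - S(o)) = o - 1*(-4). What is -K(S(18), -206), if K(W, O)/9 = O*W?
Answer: -824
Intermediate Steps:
S(o) = 14/9 - o/9 (S(o) = 2 - (o - 1*(-4))/9 = 2 - (o + 4)/9 = 2 - (4 + o)/9 = 2 + (-4/9 - o/9) = 14/9 - o/9)
K(W, O) = 9*O*W (K(W, O) = 9*(O*W) = 9*O*W)
-K(S(18), -206) = -9*(-206)*(14/9 - ⅑*18) = -9*(-206)*(14/9 - 2) = -9*(-206)*(-4)/9 = -1*824 = -824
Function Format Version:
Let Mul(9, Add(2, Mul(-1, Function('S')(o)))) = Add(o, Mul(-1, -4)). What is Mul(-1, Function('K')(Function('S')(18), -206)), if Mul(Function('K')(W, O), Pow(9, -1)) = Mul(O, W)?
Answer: -824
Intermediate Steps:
Function('S')(o) = Add(Rational(14, 9), Mul(Rational(-1, 9), o)) (Function('S')(o) = Add(2, Mul(Rational(-1, 9), Add(o, Mul(-1, -4)))) = Add(2, Mul(Rational(-1, 9), Add(o, 4))) = Add(2, Mul(Rational(-1, 9), Add(4, o))) = Add(2, Add(Rational(-4, 9), Mul(Rational(-1, 9), o))) = Add(Rational(14, 9), Mul(Rational(-1, 9), o)))
Function('K')(W, O) = Mul(9, O, W) (Function('K')(W, O) = Mul(9, Mul(O, W)) = Mul(9, O, W))
Mul(-1, Function('K')(Function('S')(18), -206)) = Mul(-1, Mul(9, -206, Add(Rational(14, 9), Mul(Rational(-1, 9), 18)))) = Mul(-1, Mul(9, -206, Add(Rational(14, 9), -2))) = Mul(-1, Mul(9, -206, Rational(-4, 9))) = Mul(-1, 824) = -824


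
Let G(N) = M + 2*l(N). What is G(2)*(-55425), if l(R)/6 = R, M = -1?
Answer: -1274775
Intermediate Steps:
l(R) = 6*R
G(N) = -1 + 12*N (G(N) = -1 + 2*(6*N) = -1 + 12*N)
G(2)*(-55425) = (-1 + 12*2)*(-55425) = (-1 + 24)*(-55425) = 23*(-55425) = -1274775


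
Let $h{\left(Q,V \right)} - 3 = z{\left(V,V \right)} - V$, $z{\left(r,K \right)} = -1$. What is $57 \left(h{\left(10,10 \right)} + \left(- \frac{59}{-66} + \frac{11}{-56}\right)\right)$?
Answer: $- \frac{256405}{616} \approx -416.24$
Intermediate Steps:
$h{\left(Q,V \right)} = 2 - V$ ($h{\left(Q,V \right)} = 3 - \left(1 + V\right) = 2 - V$)
$57 \left(h{\left(10,10 \right)} + \left(- \frac{59}{-66} + \frac{11}{-56}\right)\right) = 57 \left(\left(2 - 10\right) + \left(- \frac{59}{-66} + \frac{11}{-56}\right)\right) = 57 \left(\left(2 - 10\right) + \left(\left(-59\right) \left(- \frac{1}{66}\right) + 11 \left(- \frac{1}{56}\right)\right)\right) = 57 \left(-8 + \left(\frac{59}{66} - \frac{11}{56}\right)\right) = 57 \left(-8 + \frac{1289}{1848}\right) = 57 \left(- \frac{13495}{1848}\right) = - \frac{256405}{616}$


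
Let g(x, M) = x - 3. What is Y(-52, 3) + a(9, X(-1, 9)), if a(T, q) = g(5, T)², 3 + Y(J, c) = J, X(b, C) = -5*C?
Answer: -51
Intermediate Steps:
g(x, M) = -3 + x
Y(J, c) = -3 + J
a(T, q) = 4 (a(T, q) = (-3 + 5)² = 2² = 4)
Y(-52, 3) + a(9, X(-1, 9)) = (-3 - 52) + 4 = -55 + 4 = -51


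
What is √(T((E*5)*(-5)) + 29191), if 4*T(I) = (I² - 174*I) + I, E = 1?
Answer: √121714/2 ≈ 174.44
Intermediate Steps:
T(I) = -173*I/4 + I²/4 (T(I) = ((I² - 174*I) + I)/4 = (I² - 173*I)/4 = -173*I/4 + I²/4)
√(T((E*5)*(-5)) + 29191) = √(((1*5)*(-5))*(-173 + (1*5)*(-5))/4 + 29191) = √((5*(-5))*(-173 + 5*(-5))/4 + 29191) = √((¼)*(-25)*(-173 - 25) + 29191) = √((¼)*(-25)*(-198) + 29191) = √(2475/2 + 29191) = √(60857/2) = √121714/2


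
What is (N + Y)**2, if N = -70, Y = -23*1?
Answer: 8649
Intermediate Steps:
Y = -23
(N + Y)**2 = (-70 - 23)**2 = (-93)**2 = 8649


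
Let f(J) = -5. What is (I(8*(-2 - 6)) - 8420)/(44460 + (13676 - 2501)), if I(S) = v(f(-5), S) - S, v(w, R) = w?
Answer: -2787/18545 ≈ -0.15028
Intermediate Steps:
I(S) = -5 - S
(I(8*(-2 - 6)) - 8420)/(44460 + (13676 - 2501)) = ((-5 - 8*(-2 - 6)) - 8420)/(44460 + (13676 - 2501)) = ((-5 - 8*(-8)) - 8420)/(44460 + 11175) = ((-5 - 1*(-64)) - 8420)/55635 = ((-5 + 64) - 8420)*(1/55635) = (59 - 8420)*(1/55635) = -8361*1/55635 = -2787/18545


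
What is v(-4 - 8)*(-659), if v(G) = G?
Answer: 7908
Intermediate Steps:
v(-4 - 8)*(-659) = (-4 - 8)*(-659) = -12*(-659) = 7908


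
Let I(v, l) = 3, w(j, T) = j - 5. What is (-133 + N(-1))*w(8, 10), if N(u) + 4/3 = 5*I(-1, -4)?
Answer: -358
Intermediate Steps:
w(j, T) = -5 + j
N(u) = 41/3 (N(u) = -4/3 + 5*3 = -4/3 + 15 = 41/3)
(-133 + N(-1))*w(8, 10) = (-133 + 41/3)*(-5 + 8) = -358/3*3 = -358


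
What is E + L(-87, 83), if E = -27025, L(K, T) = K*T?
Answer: -34246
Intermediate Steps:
E + L(-87, 83) = -27025 - 87*83 = -27025 - 7221 = -34246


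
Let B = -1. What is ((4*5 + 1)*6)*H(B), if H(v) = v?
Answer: -126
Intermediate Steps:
((4*5 + 1)*6)*H(B) = ((4*5 + 1)*6)*(-1) = ((20 + 1)*6)*(-1) = (21*6)*(-1) = 126*(-1) = -126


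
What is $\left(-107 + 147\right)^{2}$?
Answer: $1600$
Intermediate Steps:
$\left(-107 + 147\right)^{2} = 40^{2} = 1600$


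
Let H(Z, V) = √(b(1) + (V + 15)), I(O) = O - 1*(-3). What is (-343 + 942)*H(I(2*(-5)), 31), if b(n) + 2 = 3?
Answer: 599*√47 ≈ 4106.5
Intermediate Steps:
b(n) = 1 (b(n) = -2 + 3 = 1)
I(O) = 3 + O (I(O) = O + 3 = 3 + O)
H(Z, V) = √(16 + V) (H(Z, V) = √(1 + (V + 15)) = √(1 + (15 + V)) = √(16 + V))
(-343 + 942)*H(I(2*(-5)), 31) = (-343 + 942)*√(16 + 31) = 599*√47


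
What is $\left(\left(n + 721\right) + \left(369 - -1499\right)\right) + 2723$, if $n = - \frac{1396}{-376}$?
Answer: $\frac{499677}{94} \approx 5315.7$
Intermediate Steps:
$n = \frac{349}{94}$ ($n = \left(-1396\right) \left(- \frac{1}{376}\right) = \frac{349}{94} \approx 3.7128$)
$\left(\left(n + 721\right) + \left(369 - -1499\right)\right) + 2723 = \left(\left(\frac{349}{94} + 721\right) + \left(369 - -1499\right)\right) + 2723 = \left(\frac{68123}{94} + \left(369 + 1499\right)\right) + 2723 = \left(\frac{68123}{94} + 1868\right) + 2723 = \frac{243715}{94} + 2723 = \frac{499677}{94}$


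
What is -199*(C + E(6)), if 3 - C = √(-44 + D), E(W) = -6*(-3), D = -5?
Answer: -4179 + 1393*I ≈ -4179.0 + 1393.0*I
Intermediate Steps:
E(W) = 18
C = 3 - 7*I (C = 3 - √(-44 - 5) = 3 - √(-49) = 3 - 7*I ≈ 3.0 - 7.0*I)
-199*(C + E(6)) = -199*((3 - 7*I) + 18) = -199*(21 - 7*I) = -4179 + 1393*I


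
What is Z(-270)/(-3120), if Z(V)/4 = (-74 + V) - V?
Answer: 37/390 ≈ 0.094872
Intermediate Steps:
Z(V) = -296 (Z(V) = 4*((-74 + V) - V) = 4*(-74) = -296)
Z(-270)/(-3120) = -296/(-3120) = -296*(-1/3120) = 37/390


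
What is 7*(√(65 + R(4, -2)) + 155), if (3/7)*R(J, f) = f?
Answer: 1085 + 7*√543/3 ≈ 1139.4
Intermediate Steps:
R(J, f) = 7*f/3
7*(√(65 + R(4, -2)) + 155) = 7*(√(65 + (7/3)*(-2)) + 155) = 7*(√(65 - 14/3) + 155) = 7*(√(181/3) + 155) = 7*(√543/3 + 155) = 7*(155 + √543/3) = 1085 + 7*√543/3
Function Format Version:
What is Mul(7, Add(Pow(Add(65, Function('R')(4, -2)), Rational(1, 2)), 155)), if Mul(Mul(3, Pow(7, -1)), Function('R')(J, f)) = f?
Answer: Add(1085, Mul(Rational(7, 3), Pow(543, Rational(1, 2)))) ≈ 1139.4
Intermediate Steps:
Function('R')(J, f) = Mul(Rational(7, 3), f)
Mul(7, Add(Pow(Add(65, Function('R')(4, -2)), Rational(1, 2)), 155)) = Mul(7, Add(Pow(Add(65, Mul(Rational(7, 3), -2)), Rational(1, 2)), 155)) = Mul(7, Add(Pow(Add(65, Rational(-14, 3)), Rational(1, 2)), 155)) = Mul(7, Add(Pow(Rational(181, 3), Rational(1, 2)), 155)) = Mul(7, Add(Mul(Rational(1, 3), Pow(543, Rational(1, 2))), 155)) = Mul(7, Add(155, Mul(Rational(1, 3), Pow(543, Rational(1, 2))))) = Add(1085, Mul(Rational(7, 3), Pow(543, Rational(1, 2))))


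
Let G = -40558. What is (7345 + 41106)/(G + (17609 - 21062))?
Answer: -48451/44011 ≈ -1.1009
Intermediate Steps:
(7345 + 41106)/(G + (17609 - 21062)) = (7345 + 41106)/(-40558 + (17609 - 21062)) = 48451/(-40558 - 3453) = 48451/(-44011) = 48451*(-1/44011) = -48451/44011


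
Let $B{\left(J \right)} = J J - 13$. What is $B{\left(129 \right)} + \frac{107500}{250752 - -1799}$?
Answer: $\frac{4199525528}{252551} \approx 16628.0$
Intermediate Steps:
$B{\left(J \right)} = -13 + J^{2}$ ($B{\left(J \right)} = J^{2} - 13 = -13 + J^{2}$)
$B{\left(129 \right)} + \frac{107500}{250752 - -1799} = \left(-13 + 129^{2}\right) + \frac{107500}{250752 - -1799} = \left(-13 + 16641\right) + \frac{107500}{250752 + 1799} = 16628 + \frac{107500}{252551} = \frac{4199525528}{252551}$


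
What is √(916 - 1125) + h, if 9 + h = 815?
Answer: 806 + I*√209 ≈ 806.0 + 14.457*I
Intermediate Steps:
h = 806 (h = -9 + 815 = 806)
√(916 - 1125) + h = √(916 - 1125) + 806 = √(-209) + 806 = I*√209 + 806 = 806 + I*√209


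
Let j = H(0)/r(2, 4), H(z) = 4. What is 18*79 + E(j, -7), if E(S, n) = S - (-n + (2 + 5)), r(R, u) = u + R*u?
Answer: 4225/3 ≈ 1408.3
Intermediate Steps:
j = 1/3 (j = 4/((4*(1 + 2))) = 4/((4*3)) = 4/12 = 4*(1/12) = 1/3 ≈ 0.33333)
E(S, n) = -7 + S + n (E(S, n) = S - (-n + 7) = S - (7 - n) = S + (-7 + n) = -7 + S + n)
18*79 + E(j, -7) = 18*79 + (-7 + 1/3 - 7) = 1422 - 41/3 = 4225/3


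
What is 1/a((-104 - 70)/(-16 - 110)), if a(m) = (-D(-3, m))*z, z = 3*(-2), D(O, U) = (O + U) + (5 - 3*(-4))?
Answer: 7/646 ≈ 0.010836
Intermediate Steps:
D(O, U) = 17 + O + U (D(O, U) = (O + U) + (5 + 12) = (O + U) + 17 = 17 + O + U)
z = -6
a(m) = 84 + 6*m (a(m) = -(17 - 3 + m)*(-6) = -(14 + m)*(-6) = (-14 - m)*(-6) = 84 + 6*m)
1/a((-104 - 70)/(-16 - 110)) = 1/(84 + 6*((-104 - 70)/(-16 - 110))) = 1/(84 + 6*(-174/(-126))) = 1/(84 + 6*(-174*(-1/126))) = 1/(84 + 6*(29/21)) = 1/(84 + 58/7) = 1/(646/7) = 7/646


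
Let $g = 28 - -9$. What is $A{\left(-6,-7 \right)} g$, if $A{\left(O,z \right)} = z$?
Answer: $-259$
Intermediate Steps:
$g = 37$ ($g = 28 + 9 = 37$)
$A{\left(-6,-7 \right)} g = \left(-7\right) 37 = -259$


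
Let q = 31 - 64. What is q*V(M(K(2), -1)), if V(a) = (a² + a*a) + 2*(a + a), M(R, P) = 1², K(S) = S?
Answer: -198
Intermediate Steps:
M(R, P) = 1
V(a) = 2*a² + 4*a (V(a) = (a² + a²) + 2*(2*a) = 2*a² + 4*a)
q = -33
q*V(M(K(2), -1)) = -66*(2 + 1) = -66*3 = -33*6 = -198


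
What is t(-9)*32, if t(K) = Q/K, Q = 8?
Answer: -256/9 ≈ -28.444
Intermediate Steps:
t(K) = 8/K
t(-9)*32 = (8/(-9))*32 = (8*(-⅑))*32 = -8/9*32 = -256/9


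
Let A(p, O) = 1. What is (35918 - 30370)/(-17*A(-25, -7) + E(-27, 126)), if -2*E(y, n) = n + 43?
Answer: -11096/203 ≈ -54.660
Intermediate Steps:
E(y, n) = -43/2 - n/2 (E(y, n) = -(n + 43)/2 = -(43 + n)/2 = -43/2 - n/2)
(35918 - 30370)/(-17*A(-25, -7) + E(-27, 126)) = (35918 - 30370)/(-17*1 + (-43/2 - ½*126)) = 5548/(-17 + (-43/2 - 63)) = 5548/(-17 - 169/2) = 5548/(-203/2) = 5548*(-2/203) = -11096/203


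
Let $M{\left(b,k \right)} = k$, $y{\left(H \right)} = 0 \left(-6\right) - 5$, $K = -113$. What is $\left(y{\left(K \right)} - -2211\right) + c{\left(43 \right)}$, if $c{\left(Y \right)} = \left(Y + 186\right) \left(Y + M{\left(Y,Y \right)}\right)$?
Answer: $21900$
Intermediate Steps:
$y{\left(H \right)} = -5$ ($y{\left(H \right)} = 0 - 5 = -5$)
$c{\left(Y \right)} = 2 Y \left(186 + Y\right)$ ($c{\left(Y \right)} = \left(Y + 186\right) \left(Y + Y\right) = \left(186 + Y\right) 2 Y = 2 Y \left(186 + Y\right)$)
$\left(y{\left(K \right)} - -2211\right) + c{\left(43 \right)} = \left(-5 - -2211\right) + 2 \cdot 43 \left(186 + 43\right) = \left(-5 + 2211\right) + 2 \cdot 43 \cdot 229 = 2206 + 19694 = 21900$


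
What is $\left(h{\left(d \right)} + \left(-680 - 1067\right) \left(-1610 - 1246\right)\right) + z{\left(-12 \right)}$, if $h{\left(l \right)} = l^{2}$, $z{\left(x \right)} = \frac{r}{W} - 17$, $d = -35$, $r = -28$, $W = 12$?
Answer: $\frac{14971913}{3} \approx 4.9906 \cdot 10^{6}$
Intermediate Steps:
$z{\left(x \right)} = - \frac{58}{3}$ ($z{\left(x \right)} = - \frac{28}{12} - 17 = \left(-28\right) \frac{1}{12} - 17 = - \frac{7}{3} - 17 = - \frac{58}{3}$)
$\left(h{\left(d \right)} + \left(-680 - 1067\right) \left(-1610 - 1246\right)\right) + z{\left(-12 \right)} = \left(\left(-35\right)^{2} + \left(-680 - 1067\right) \left(-1610 - 1246\right)\right) - \frac{58}{3} = \left(1225 - -4989432\right) - \frac{58}{3} = \left(1225 + 4989432\right) - \frac{58}{3} = 4990657 - \frac{58}{3} = \frac{14971913}{3}$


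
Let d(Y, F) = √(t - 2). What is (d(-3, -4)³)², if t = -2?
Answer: -64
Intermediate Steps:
d(Y, F) = 2*I (d(Y, F) = √(-2 - 2) = √(-4) = 2*I)
(d(-3, -4)³)² = ((2*I)³)² = (-8*I)² = -64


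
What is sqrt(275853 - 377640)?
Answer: I*sqrt(101787) ≈ 319.04*I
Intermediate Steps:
sqrt(275853 - 377640) = sqrt(-101787) = I*sqrt(101787)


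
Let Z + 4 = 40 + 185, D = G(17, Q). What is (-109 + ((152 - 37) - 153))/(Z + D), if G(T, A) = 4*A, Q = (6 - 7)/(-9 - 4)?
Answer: -91/137 ≈ -0.66423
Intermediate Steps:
Q = 1/13 (Q = -1/(-13) = -1*(-1/13) = 1/13 ≈ 0.076923)
D = 4/13 (D = 4*(1/13) = 4/13 ≈ 0.30769)
Z = 221 (Z = -4 + (40 + 185) = -4 + 225 = 221)
(-109 + ((152 - 37) - 153))/(Z + D) = (-109 + ((152 - 37) - 153))/(221 + 4/13) = (-109 + (115 - 153))/(2877/13) = (-109 - 38)*(13/2877) = -147*13/2877 = -91/137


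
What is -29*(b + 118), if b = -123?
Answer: 145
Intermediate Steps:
-29*(b + 118) = -29*(-123 + 118) = -29*(-5) = 145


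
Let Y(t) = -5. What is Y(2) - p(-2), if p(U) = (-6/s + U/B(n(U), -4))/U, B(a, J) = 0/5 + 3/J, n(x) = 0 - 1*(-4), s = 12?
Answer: -47/12 ≈ -3.9167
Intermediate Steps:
n(x) = 4 (n(x) = 0 + 4 = 4)
B(a, J) = 3/J (B(a, J) = 0*(⅕) + 3/J = 0 + 3/J = 3/J)
p(U) = (-½ - 4*U/3)/U (p(U) = (-6/12 + U/((3/(-4))))/U = (-6*1/12 + U/((3*(-¼))))/U = (-½ + U/(-¾))/U = (-½ + U*(-4/3))/U = (-½ - 4*U/3)/U)
Y(2) - p(-2) = -5 - (-3 - 8*(-2))/(6*(-2)) = -5 - (-1)*(-3 + 16)/(6*2) = -5 - (-1)*13/(6*2) = -5 - 1*(-13/12) = -5 + 13/12 = -47/12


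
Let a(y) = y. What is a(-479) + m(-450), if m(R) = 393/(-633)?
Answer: -101200/211 ≈ -479.62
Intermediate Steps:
m(R) = -131/211 (m(R) = 393*(-1/633) = -131/211)
a(-479) + m(-450) = -479 - 131/211 = -101200/211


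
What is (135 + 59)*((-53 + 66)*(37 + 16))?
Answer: 133666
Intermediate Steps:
(135 + 59)*((-53 + 66)*(37 + 16)) = 194*(13*53) = 194*689 = 133666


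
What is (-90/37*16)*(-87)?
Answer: 125280/37 ≈ 3385.9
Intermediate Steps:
(-90/37*16)*(-87) = (-90*1/37*16)*(-87) = -90/37*16*(-87) = -1440/37*(-87) = 125280/37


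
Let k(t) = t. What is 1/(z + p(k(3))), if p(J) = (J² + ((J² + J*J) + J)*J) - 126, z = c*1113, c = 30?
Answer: 1/33336 ≈ 2.9998e-5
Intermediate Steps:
z = 33390 (z = 30*1113 = 33390)
p(J) = -126 + J² + J*(J + 2*J²) (p(J) = (J² + ((J² + J²) + J)*J) - 126 = (J² + (2*J² + J)*J) - 126 = (J² + (J + 2*J²)*J) - 126 = (J² + J*(J + 2*J²)) - 126 = -126 + J² + J*(J + 2*J²))
1/(z + p(k(3))) = 1/(33390 + (-126 + 2*3² + 2*3³)) = 1/(33390 + (-126 + 2*9 + 2*27)) = 1/(33390 + (-126 + 18 + 54)) = 1/(33390 - 54) = 1/33336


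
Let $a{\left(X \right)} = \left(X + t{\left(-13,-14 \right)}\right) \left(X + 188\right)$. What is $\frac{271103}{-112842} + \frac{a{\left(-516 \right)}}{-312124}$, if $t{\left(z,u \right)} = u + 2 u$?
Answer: $- \frac{26317636745}{8805174102} \approx -2.9889$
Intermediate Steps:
$t{\left(z,u \right)} = 3 u$
$a{\left(X \right)} = \left(-42 + X\right) \left(188 + X\right)$ ($a{\left(X \right)} = \left(X + 3 \left(-14\right)\right) \left(X + 188\right) = \left(X - 42\right) \left(188 + X\right) = \left(-42 + X\right) \left(188 + X\right)$)
$\frac{271103}{-112842} + \frac{a{\left(-516 \right)}}{-312124} = \frac{271103}{-112842} + \frac{-7896 + \left(-516\right)^{2} + 146 \left(-516\right)}{-312124} = 271103 \left(- \frac{1}{112842}\right) + \left(-7896 + 266256 - 75336\right) \left(- \frac{1}{312124}\right) = - \frac{271103}{112842} + 183024 \left(- \frac{1}{312124}\right) = - \frac{271103}{112842} - \frac{45756}{78031} = - \frac{26317636745}{8805174102}$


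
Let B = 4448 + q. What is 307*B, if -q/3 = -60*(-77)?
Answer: -2889484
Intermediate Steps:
q = -13860 (q = -(-180)*(-77) = -3*4620 = -13860)
B = -9412 (B = 4448 - 13860 = -9412)
307*B = 307*(-9412) = -2889484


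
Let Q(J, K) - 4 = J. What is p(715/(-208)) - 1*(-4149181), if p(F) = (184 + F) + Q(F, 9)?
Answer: 33194897/8 ≈ 4.1494e+6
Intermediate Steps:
Q(J, K) = 4 + J
p(F) = 188 + 2*F (p(F) = (184 + F) + (4 + F) = 188 + 2*F)
p(715/(-208)) - 1*(-4149181) = (188 + 2*(715/(-208))) - 1*(-4149181) = (188 + 2*(715*(-1/208))) + 4149181 = (188 + 2*(-55/16)) + 4149181 = (188 - 55/8) + 4149181 = 1449/8 + 4149181 = 33194897/8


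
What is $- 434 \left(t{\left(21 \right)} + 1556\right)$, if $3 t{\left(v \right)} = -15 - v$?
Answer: $-670096$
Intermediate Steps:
$t{\left(v \right)} = -5 - \frac{v}{3}$ ($t{\left(v \right)} = \frac{-15 - v}{3} = -5 - \frac{v}{3}$)
$- 434 \left(t{\left(21 \right)} + 1556\right) = - 434 \left(\left(-5 - 7\right) + 1556\right) = - 434 \left(-12 + 1556\right) = \left(-434\right) 1544 = -670096$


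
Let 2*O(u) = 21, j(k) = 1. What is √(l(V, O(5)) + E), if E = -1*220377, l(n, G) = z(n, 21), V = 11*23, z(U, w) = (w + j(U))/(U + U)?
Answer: I*√116579410/23 ≈ 469.44*I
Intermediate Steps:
O(u) = 21/2 (O(u) = (½)*21 = 21/2)
z(U, w) = (1 + w)/(2*U) (z(U, w) = (w + 1)/(U + U) = (1 + w)/((2*U)) = (1 + w)*(1/(2*U)) = (1 + w)/(2*U))
V = 253
l(n, G) = 11/n (l(n, G) = (1 + 21)/(2*n) = (½)*22/n = 11/n)
E = -220377
√(l(V, O(5)) + E) = √(11/253 - 220377) = √(11*(1/253) - 220377) = √(1/23 - 220377) = √(-5068670/23) = I*√116579410/23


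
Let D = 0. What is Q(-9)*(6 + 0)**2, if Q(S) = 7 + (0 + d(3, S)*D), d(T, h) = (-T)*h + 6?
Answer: 252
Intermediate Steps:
d(T, h) = 6 - T*h (d(T, h) = -T*h + 6 = 6 - T*h)
Q(S) = 7 (Q(S) = 7 + (0 + (6 - 1*3*S)*0) = 7 + (0 + (6 - 3*S)*0) = 7 + (0 + 0) = 7 + 0 = 7)
Q(-9)*(6 + 0)**2 = 7*(6 + 0)**2 = 7*6**2 = 7*36 = 252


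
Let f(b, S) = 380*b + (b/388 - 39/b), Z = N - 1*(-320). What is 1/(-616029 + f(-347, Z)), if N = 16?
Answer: -134636/100692888681 ≈ -1.3371e-6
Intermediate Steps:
Z = 336 (Z = 16 - 1*(-320) = 16 + 320 = 336)
f(b, S) = -39/b + 147441*b/388 (f(b, S) = 380*b + (b*(1/388) - 39/b) = 380*b + (b/388 - 39/b) = 380*b + (-39/b + b/388) = -39/b + 147441*b/388)
1/(-616029 + f(-347, Z)) = 1/(-616029 + (-39/(-347) + (147441/388)*(-347))) = 1/(-616029 + (-39*(-1/347) - 51162027/388)) = 1/(-616029 + (39/347 - 51162027/388)) = 1/(-616029 - 17753208237/134636) = 1/(-100692888681/134636) = -134636/100692888681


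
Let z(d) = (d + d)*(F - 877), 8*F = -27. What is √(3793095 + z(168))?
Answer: √3497289 ≈ 1870.1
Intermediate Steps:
F = -27/8 (F = (⅛)*(-27) = -27/8 ≈ -3.3750)
z(d) = -7043*d/4 (z(d) = (d + d)*(-27/8 - 877) = (2*d)*(-7043/8) = -7043*d/4)
√(3793095 + z(168)) = √(3793095 - 7043/4*168) = √(3793095 - 295806) = √3497289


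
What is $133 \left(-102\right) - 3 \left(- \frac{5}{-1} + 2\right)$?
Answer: $-13587$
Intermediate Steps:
$133 \left(-102\right) - 3 \left(- \frac{5}{-1} + 2\right) = -13566 - 3 \left(\left(-5\right) \left(-1\right) + 2\right) = -13566 - 3 \left(5 + 2\right) = -13566 - 21 = -13587$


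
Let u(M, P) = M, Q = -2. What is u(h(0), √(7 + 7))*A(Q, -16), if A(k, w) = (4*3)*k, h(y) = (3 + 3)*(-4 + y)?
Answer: 576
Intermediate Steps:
h(y) = -24 + 6*y (h(y) = 6*(-4 + y) = -24 + 6*y)
A(k, w) = 12*k
u(h(0), √(7 + 7))*A(Q, -16) = (-24 + 6*0)*(12*(-2)) = (-24 + 0)*(-24) = -24*(-24) = 576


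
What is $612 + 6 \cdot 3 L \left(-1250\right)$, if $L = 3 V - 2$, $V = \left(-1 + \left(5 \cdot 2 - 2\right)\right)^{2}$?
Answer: $-3261888$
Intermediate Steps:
$V = 49$ ($V = \left(-1 + \left(10 - 2\right)\right)^{2} = \left(-1 + 8\right)^{2} = 7^{2} = 49$)
$L = 145$ ($L = 3 \cdot 49 - 2 = 147 - 2 = 145$)
$612 + 6 \cdot 3 L \left(-1250\right) = 612 + 6 \cdot 3 \cdot 145 \left(-1250\right) = 612 + 18 \cdot 145 \left(-1250\right) = 612 + 2610 \left(-1250\right) = 612 - 3262500 = -3261888$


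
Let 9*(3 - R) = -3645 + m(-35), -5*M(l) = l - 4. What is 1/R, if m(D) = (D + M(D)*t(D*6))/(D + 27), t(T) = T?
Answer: 72/27703 ≈ 0.0025990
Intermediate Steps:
M(l) = ⅘ - l/5 (M(l) = -(l - 4)/5 = -(-4 + l)/5 = ⅘ - l/5)
m(D) = (D + 6*D*(⅘ - D/5))/(27 + D) (m(D) = (D + (⅘ - D/5)*(D*6))/(D + 27) = (D + (⅘ - D/5)*(6*D))/(27 + D) = (D + 6*D*(⅘ - D/5))/(27 + D))
R = 27703/72 (R = 3 - (-3645 + (⅕)*(-35)*(29 - 6*(-35))/(27 - 35))/9 = 3 - (-3645 + (⅕)*(-35)*(29 + 210)/(-8))/9 = 3 - (-3645 + (⅕)*(-35)*(-⅛)*239)/9 = 3 - (-3645 + 1673/8)/9 = 3 - ⅑*(-27487/8) = 3 + 27487/72 = 27703/72 ≈ 384.76)
1/R = 1/(27703/72) = 72/27703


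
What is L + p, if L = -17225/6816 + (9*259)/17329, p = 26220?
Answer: 3096678642151/118114464 ≈ 26218.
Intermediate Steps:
L = -282603929/118114464 (L = -17225*1/6816 + 2331*(1/17329) = -17225/6816 + 2331/17329 = -282603929/118114464 ≈ -2.3926)
L + p = -282603929/118114464 + 26220 = 3096678642151/118114464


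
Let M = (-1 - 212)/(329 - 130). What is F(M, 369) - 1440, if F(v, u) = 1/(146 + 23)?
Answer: -243359/169 ≈ -1440.0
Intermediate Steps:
M = -213/199 ≈ -1.0704
F(v, u) = 1/169
F(M, 369) - 1440 = 1/169 - 1440 = -243359/169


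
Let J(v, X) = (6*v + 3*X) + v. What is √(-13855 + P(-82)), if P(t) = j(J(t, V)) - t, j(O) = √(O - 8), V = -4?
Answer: √(-13773 + 3*I*√66) ≈ 0.104 + 117.36*I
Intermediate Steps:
J(v, X) = 3*X + 7*v (J(v, X) = (3*X + 6*v) + v = 3*X + 7*v)
j(O) = √(-8 + O)
P(t) = √(-20 + 7*t) - t (P(t) = √(-8 + (3*(-4) + 7*t)) - t = √(-8 + (-12 + 7*t)) - t = √(-20 + 7*t) - t)
√(-13855 + P(-82)) = √(-13855 + (√(-20 + 7*(-82)) - 1*(-82))) = √(-13855 + (√(-20 - 574) + 82)) = √(-13855 + (√(-594) + 82)) = √(-13855 + (3*I*√66 + 82)) = √(-13855 + (82 + 3*I*√66)) = √(-13773 + 3*I*√66)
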